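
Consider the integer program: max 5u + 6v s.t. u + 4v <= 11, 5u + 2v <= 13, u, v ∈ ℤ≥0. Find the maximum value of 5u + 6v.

17

Relaxing integrality, the LP optimum is 22.33 at (u,v) = (1.67, 2.33), which is not an integer point.
(u,v)=(1,2): 1·1+4·2=9≤11, 5·1+2·2=9≤13, objective 17.
(u,v)=(2,1): 1·2+4·1=6≤11, 5·2+2·1=12≤13, objective 16.
(u,v)=(0,2): 1·0+4·2=8≤11, 5·0+2·2=4≤13, objective 12.
(u,v)=(1,1): 1·1+4·1=5≤11, 5·1+2·1=7≤13, objective 11.
The best lattice point is (1,2), giving 17.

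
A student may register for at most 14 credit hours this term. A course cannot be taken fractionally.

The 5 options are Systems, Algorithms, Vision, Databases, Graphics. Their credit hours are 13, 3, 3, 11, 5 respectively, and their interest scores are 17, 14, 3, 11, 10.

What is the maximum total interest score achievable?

27

Take Algorithms, Vision, and Graphics: credit hours 3 + 3 + 5 = 11 ≤ 14, interest score 14 + 3 + 10 = 27.
No other feasible combination does better.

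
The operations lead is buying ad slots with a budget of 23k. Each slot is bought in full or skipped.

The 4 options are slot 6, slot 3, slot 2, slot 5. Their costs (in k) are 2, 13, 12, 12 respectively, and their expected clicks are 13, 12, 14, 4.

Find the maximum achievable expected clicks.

slot 6 + slot 2: cost 2 + 12 = 14 ≤ 23, expected clicks 13 + 14 = 27.
slot 6 + slot 3: cost 2 + 13 = 15 ≤ 23, expected clicks 13 + 12 = 25.
slot 6 + slot 5: cost 2 + 12 = 14 ≤ 23, expected clicks 13 + 4 = 17.
Best is slot 6 and slot 2 with total expected clicks 27.

27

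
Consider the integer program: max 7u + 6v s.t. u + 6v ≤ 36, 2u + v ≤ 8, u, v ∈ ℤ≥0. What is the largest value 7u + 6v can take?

38

The continuous relaxation peaks at (1.09, 5.82) with value 42.55; rounding to a feasible lattice point costs some objective.
(u,v)=(2,4): 1·2+6·4=26≤36, 2·2+1·4=8≤8, objective 38.
(u,v)=(1,5): 1·1+6·5=31≤36, 2·1+1·5=7≤8, objective 37.
(u,v)=(0,6): 1·0+6·6=36≤36, 2·0+1·6=6≤8, objective 36.
No feasible integer point exceeds 38.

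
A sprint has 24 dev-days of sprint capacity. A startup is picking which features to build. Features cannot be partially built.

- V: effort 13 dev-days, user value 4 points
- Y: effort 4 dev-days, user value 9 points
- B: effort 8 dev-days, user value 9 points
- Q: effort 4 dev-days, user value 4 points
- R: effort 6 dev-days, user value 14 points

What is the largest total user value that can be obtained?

36

Allowing fractional choices, the relaxed optimum would be about 36.6, but features are indivisible.
Y + B + Q + R: effort 4 + 8 + 4 + 6 = 22 ≤ 24, user value 9 + 9 + 4 + 14 = 36.
Y + B + R: effort 4 + 8 + 6 = 18 ≤ 24, user value 9 + 9 + 14 = 32.
Y + Q + R: effort 4 + 4 + 6 = 14 ≤ 24, user value 9 + 4 + 14 = 27.
Best is Y, B, Q, and R with total user value 36.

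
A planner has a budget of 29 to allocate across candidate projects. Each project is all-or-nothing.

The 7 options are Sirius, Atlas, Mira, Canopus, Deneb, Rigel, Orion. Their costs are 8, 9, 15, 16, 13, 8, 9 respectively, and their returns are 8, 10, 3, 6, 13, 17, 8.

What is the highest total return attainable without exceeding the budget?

This is a 0-1 knapsack instance.
Sirius + Atlas + Rigel: cost 8 + 9 + 8 = 25 ≤ 29, return 8 + 10 + 17 = 35.
Sirius + Deneb + Rigel: cost 8 + 13 + 8 = 29 ≤ 29, return 8 + 13 + 17 = 38.
Best is Sirius, Deneb, and Rigel with total return 38.

38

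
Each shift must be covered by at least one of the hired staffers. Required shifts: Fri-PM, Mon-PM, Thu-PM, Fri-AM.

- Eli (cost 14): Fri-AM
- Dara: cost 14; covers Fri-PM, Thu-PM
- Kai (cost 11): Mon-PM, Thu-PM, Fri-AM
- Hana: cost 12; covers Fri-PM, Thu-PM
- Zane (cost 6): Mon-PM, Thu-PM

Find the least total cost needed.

23

This is an integer covering problem.
The greedy cost-per-new-shift heuristic would pick Zane, Kai, and Hana for 29, but a cheaper cover exists.
Choose Kai and Hana: together they cover Fri-PM, Mon-PM, Thu-PM, Fri-AM — every shift.
Total cost: 11 + 12 = 23.
No cover costs less than 23.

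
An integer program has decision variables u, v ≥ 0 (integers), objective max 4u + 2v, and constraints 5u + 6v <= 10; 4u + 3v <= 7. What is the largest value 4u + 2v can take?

Relaxing integrality, the LP optimum is 7.00 at (u,v) = (1.75, 0), which is not an integer point.
(u,v)=(1,0): 5·1+6·0=5≤10, 4·1+3·0=4≤7, objective 4.
(u,v)=(0,1): 5·0+6·1=6≤10, 4·0+3·1=3≤7, objective 2.
(u,v)=(0,0): 5·0+6·0=0≤10, 4·0+3·0=0≤7, objective 0.
The best lattice point is (1,0), giving 4.

4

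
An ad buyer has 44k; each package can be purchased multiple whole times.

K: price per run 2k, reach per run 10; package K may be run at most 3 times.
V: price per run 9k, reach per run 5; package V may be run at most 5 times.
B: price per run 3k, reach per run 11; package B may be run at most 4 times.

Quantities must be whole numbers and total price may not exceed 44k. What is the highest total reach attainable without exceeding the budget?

84

2×K, 3×V, and 4×B: price 43 ≤ 44, reach 2·10 + 3·5 + 4·11 = 79.
3×K, 2×V, and 4×B: price 36 ≤ 44, reach 3·10 + 2·5 + 4·11 = 84.
Best is 84.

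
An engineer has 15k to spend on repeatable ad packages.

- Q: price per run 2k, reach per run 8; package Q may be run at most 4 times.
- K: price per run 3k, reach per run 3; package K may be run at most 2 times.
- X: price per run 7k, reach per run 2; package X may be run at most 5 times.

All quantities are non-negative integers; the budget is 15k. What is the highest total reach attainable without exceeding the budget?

4×Q and 2×K: price 14 ≤ 15, reach 4·8 + 2·3 = 38.
4×Q and 1×K: price 11 ≤ 15, reach 4·8 + 1·3 = 35.
Best is 38.

38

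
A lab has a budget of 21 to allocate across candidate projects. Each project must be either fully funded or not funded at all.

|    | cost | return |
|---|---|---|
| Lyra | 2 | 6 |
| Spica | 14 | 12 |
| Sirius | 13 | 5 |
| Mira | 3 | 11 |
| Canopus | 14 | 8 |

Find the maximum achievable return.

29

This is an integer program with binary decision variables.
Take Lyra, Spica, and Mira: cost 2 + 14 + 3 = 19 ≤ 21, return 6 + 12 + 11 = 29.
No other feasible combination does better.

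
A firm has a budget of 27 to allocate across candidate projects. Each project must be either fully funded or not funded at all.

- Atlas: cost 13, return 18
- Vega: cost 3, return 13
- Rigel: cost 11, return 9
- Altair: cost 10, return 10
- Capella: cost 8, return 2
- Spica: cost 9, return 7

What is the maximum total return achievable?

Atlas + Vega + Altair: cost 13 + 3 + 10 = 26 ≤ 27, return 18 + 13 + 10 = 41.
Atlas + Vega + Spica: cost 13 + 3 + 9 = 25 ≤ 27, return 18 + 13 + 7 = 38.
Atlas + Vega + Rigel: cost 13 + 3 + 11 = 27 ≤ 27, return 18 + 13 + 9 = 40.
Best is Atlas, Vega, and Altair with total return 41.

41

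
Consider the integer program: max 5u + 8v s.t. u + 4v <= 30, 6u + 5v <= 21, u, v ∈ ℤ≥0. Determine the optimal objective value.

(u,v)=(0,4) is feasible, giving 32.
(u,v)=(1,3) is feasible, giving 29.
(u,v)=(0,3) is feasible, giving 24.
The best lattice point is (0,4), giving 32.

32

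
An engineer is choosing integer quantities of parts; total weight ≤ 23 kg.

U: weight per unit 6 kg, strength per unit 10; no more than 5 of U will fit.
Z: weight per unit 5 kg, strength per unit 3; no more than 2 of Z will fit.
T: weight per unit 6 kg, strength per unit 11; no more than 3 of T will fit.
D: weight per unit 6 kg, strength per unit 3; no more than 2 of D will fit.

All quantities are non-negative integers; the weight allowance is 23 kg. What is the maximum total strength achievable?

36

T has the best ratio (11/6); taking only T gives at most 3×11 = 33 (stopped by the weight limit).
Mixing does better — 1×Z and 3×T: weight 23 ≤ 23, strength 1·3 + 3·11 = 36.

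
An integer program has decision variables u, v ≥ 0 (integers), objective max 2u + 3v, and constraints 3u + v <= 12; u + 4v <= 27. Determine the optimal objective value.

22

Relaxing integrality, the LP optimum is 22.64 at (u,v) = (1.91, 6.27), which is not an integer point.
(u,v)=(2,6): 3·2+1·6=12≤12, 1·2+4·6=26≤27, objective 22.
(u,v)=(1,6): 3·1+1·6=9≤12, 1·1+4·6=25≤27, objective 20.
The best lattice point is (2,6), giving 22.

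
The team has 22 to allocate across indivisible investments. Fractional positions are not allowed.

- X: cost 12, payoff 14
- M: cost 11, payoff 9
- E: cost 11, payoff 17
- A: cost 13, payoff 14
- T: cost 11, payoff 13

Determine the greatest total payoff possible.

30

M + E: cost 11 + 11 = 22 ≤ 22, payoff 9 + 17 = 26.
E + T: cost 11 + 11 = 22 ≤ 22, payoff 17 + 13 = 30.
Best is E and T with total payoff 30.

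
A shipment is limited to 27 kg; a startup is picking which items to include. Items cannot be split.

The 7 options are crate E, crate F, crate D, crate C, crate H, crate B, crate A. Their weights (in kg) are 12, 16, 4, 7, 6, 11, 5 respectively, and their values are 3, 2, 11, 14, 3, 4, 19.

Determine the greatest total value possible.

48

crate D + crate C + crate H + crate A: weight 4 + 7 + 6 + 5 = 22 ≤ 27, value 11 + 14 + 3 + 19 = 47.
crate D + crate C + crate A: weight 4 + 7 + 5 = 16 ≤ 27, value 11 + 14 + 19 = 44.
crate D + crate C + crate B + crate A: weight 4 + 7 + 11 + 5 = 27 ≤ 27, value 11 + 14 + 4 + 19 = 48.
Best is crate D, crate C, crate B, and crate A with total value 48.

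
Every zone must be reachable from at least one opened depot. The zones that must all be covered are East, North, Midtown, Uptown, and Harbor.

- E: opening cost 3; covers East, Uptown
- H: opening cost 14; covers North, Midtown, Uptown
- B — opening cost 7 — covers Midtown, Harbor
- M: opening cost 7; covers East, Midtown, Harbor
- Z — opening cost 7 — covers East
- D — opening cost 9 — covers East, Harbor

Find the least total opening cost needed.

21

The greedy cost-per-new-zone heuristic would pick E, B, and H for 24, but a cheaper cover exists.
Choose H and M: together they cover East, North, Midtown, Uptown, Harbor — every zone.
Total opening cost: 14 + 7 = 21.
No cover costs less than 21.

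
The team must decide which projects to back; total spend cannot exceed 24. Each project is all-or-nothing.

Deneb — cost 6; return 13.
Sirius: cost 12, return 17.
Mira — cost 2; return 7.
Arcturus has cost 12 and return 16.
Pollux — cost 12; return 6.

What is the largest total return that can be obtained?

Treat it as a binary knapsack problem.
Allowing fractional choices, the relaxed optimum would be about 42.3, but projects are indivisible.
Deneb + Sirius + Mira: cost 6 + 12 + 2 = 20 ≤ 24, return 13 + 17 + 7 = 37.
Deneb + Mira + Arcturus: cost 6 + 2 + 12 = 20 ≤ 24, return 13 + 7 + 16 = 36.
Best is Deneb, Sirius, and Mira with total return 37.

37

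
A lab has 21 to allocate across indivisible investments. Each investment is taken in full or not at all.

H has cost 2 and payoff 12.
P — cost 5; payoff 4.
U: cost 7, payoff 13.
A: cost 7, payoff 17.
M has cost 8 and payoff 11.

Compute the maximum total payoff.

46

Take H, P, U, and A: cost 2 + 5 + 7 + 7 = 21 ≤ 21, payoff 12 + 4 + 13 + 17 = 46.
No other feasible combination does better.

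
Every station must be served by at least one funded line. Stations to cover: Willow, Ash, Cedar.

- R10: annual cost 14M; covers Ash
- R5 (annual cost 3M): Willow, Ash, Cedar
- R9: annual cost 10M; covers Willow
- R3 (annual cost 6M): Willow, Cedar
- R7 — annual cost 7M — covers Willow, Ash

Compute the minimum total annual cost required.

3

R5 alone covers Willow, Ash, Cedar — every station.
Total annual cost: 3.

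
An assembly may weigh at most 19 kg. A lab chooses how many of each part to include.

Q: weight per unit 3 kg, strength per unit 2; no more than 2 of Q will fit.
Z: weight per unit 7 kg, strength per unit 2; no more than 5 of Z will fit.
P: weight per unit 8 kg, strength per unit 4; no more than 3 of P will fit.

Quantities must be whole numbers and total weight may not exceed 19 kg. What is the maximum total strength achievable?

10

2×P: weight 16 ≤ 19, strength 2·4 = 8.
1×Q and 2×P: weight 19 ≤ 19, strength 1·2 + 2·4 = 10.
Best is 10.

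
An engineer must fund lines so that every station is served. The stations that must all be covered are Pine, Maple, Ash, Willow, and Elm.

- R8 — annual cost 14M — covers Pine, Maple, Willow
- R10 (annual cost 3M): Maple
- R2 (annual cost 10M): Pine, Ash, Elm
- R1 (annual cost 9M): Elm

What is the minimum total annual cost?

This is a weighted set-cover instance.
The greedy cost-per-new-station heuristic would pick R10, R2, and R8 for 27, but a cheaper cover exists.
Choose R8 and R2: together they cover Pine, Maple, Ash, Willow, Elm — every station.
Total annual cost: 14 + 10 = 24.
No cover costs less than 24.

24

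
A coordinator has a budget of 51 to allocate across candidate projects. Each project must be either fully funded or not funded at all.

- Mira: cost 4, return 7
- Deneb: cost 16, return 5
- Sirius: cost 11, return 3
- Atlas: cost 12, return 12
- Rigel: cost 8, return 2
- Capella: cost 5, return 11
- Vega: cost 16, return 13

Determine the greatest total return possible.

46

Mira + Atlas + Rigel + Capella + Vega: cost 4 + 12 + 8 + 5 + 16 = 45 ≤ 51, return 7 + 12 + 2 + 11 + 13 = 45.
Mira + Sirius + Atlas + Capella + Vega: cost 4 + 11 + 12 + 5 + 16 = 48 ≤ 51, return 7 + 3 + 12 + 11 + 13 = 46.
Mira + Atlas + Capella + Vega: cost 4 + 12 + 5 + 16 = 37 ≤ 51, return 7 + 12 + 11 + 13 = 43.
Best is Mira, Sirius, Atlas, Capella, and Vega with total return 46.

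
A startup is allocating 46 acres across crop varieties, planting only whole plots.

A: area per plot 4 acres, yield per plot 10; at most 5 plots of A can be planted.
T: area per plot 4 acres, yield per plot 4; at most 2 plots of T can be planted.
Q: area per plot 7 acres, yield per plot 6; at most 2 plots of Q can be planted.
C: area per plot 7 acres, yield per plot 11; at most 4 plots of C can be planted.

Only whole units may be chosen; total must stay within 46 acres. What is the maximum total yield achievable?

A has the best ratio (10/4); taking only A gives at most 5×10 = 50 (stopped by the supply cap of 5).
Mixing does better — 5×A, 1×T, and 3×C: area 45 ≤ 46, yield 5·10 + 1·4 + 3·11 = 87.

87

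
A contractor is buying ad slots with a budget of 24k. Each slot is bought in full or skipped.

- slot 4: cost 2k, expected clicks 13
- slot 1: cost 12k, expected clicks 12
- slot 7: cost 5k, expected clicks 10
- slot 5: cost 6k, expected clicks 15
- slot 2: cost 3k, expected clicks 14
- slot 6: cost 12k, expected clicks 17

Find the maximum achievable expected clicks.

This is a 0-1 knapsack instance.
Allowing fractional choices, the relaxed optimum would be about 63.3, but ad slots are indivisible.
slot 4 + slot 7 + slot 2 + slot 6: cost 2 + 5 + 3 + 12 = 22 ≤ 24, expected clicks 13 + 10 + 14 + 17 = 54.
slot 4 + slot 1 + slot 5 + slot 2: cost 2 + 12 + 6 + 3 = 23 ≤ 24, expected clicks 13 + 12 + 15 + 14 = 54.
slot 4 + slot 5 + slot 2 + slot 6: cost 2 + 6 + 3 + 12 = 23 ≤ 24, expected clicks 13 + 15 + 14 + 17 = 59.
Best is slot 4, slot 5, slot 2, and slot 6 with total expected clicks 59.

59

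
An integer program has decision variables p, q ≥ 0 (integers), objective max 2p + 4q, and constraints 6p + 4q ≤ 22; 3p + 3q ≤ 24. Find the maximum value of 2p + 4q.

(p,q)=(0,5) is feasible, giving 20.
(p,q)=(1,4) is feasible, giving 18.
(p,q)=(0,4) is feasible, giving 16.
The best lattice point is (0,5), giving 20.

20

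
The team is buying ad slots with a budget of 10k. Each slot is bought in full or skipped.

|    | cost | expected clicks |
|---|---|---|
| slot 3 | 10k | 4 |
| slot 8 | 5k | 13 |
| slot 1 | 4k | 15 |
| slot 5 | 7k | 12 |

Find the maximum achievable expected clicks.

slot 8: cost 5 ≤ 10, expected clicks 13.
slot 8 + slot 1: cost 5 + 4 = 9 ≤ 10, expected clicks 13 + 15 = 28.
slot 1: cost 4 ≤ 10, expected clicks 15.
Best is slot 8 and slot 1 with total expected clicks 28.

28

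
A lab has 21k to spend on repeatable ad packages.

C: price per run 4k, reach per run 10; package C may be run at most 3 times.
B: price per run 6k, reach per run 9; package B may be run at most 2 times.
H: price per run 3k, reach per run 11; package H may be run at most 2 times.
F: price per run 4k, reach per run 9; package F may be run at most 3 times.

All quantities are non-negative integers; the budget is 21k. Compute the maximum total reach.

H has the best ratio (11/3); taking only H gives at most 2×11 = 22 (stopped by the supply cap of 2).
Mixing does better — 3×C and 2×H: price 18 ≤ 21, reach 3·10 + 2·11 = 52.

52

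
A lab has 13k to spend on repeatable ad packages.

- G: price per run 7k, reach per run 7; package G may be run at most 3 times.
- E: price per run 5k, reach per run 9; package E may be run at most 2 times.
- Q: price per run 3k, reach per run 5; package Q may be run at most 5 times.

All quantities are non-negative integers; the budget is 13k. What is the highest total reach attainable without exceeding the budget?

23

E has the best ratio (9/5); taking only E gives at most 2×9 = 18 (stopped by the price limit).
Mixing does better — 2×E and 1×Q: price 13 ≤ 13, reach 2·9 + 1·5 = 23.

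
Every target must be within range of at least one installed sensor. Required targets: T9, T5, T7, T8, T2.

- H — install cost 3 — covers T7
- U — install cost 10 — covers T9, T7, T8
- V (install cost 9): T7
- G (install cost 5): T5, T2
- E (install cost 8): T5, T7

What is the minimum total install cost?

The greedy cost-per-new-target heuristic would pick G, H, and U for 18, but a cheaper cover exists.
Choose U and G: together they cover T9, T5, T7, T8, T2 — every target.
Total install cost: 10 + 5 = 15.
No cover costs less than 15.

15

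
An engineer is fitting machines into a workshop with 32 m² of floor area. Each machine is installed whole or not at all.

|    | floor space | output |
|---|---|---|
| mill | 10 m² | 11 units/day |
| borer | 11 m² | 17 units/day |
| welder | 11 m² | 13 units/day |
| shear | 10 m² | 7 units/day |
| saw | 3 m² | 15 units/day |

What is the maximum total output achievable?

This is a 0-1 knapsack instance.
Allowing fractional choices, the relaxed optimum would be about 52.7, but machines are indivisible.
mill + borer + saw: floor space 10 + 11 + 3 = 24 ≤ 32, output 11 + 17 + 15 = 43.
borer + welder + saw: floor space 11 + 11 + 3 = 25 ≤ 32, output 17 + 13 + 15 = 45.
mill + borer + welder: floor space 10 + 11 + 11 = 32 ≤ 32, output 11 + 17 + 13 = 41.
Best is borer, welder, and saw with total output 45.

45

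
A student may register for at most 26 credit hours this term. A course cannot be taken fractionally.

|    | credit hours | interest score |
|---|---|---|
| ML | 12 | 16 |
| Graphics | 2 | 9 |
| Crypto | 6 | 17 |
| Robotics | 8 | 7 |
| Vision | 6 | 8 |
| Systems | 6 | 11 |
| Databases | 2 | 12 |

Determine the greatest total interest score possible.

57

This is an integer program with binary decision variables.
Allowing fractional choices, the relaxed optimum would be about 62.3, but courses are indivisible.
Graphics + Crypto + Robotics + Systems + Databases: credit hours 2 + 6 + 8 + 6 + 2 = 24 ≤ 26, interest score 9 + 17 + 7 + 11 + 12 = 56.
Graphics + Crypto + Vision + Systems + Databases: credit hours 2 + 6 + 6 + 6 + 2 = 22 ≤ 26, interest score 9 + 17 + 8 + 11 + 12 = 57.
Best is Graphics, Crypto, Vision, Systems, and Databases with total interest score 57.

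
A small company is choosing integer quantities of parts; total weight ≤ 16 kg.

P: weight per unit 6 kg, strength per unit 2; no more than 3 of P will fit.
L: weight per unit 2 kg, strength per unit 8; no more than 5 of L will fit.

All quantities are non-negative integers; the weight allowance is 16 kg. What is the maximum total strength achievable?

1×P and 5×L: weight 16 ≤ 16, strength 1·2 + 5·8 = 42.
5×L: weight 10 ≤ 16, strength 5·8 = 40.
Best is 42.

42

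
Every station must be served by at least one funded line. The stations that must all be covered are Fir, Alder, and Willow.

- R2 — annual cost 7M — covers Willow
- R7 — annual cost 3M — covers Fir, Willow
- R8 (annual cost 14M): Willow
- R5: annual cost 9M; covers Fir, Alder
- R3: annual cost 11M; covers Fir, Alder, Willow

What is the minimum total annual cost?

11

R3 alone covers Fir, Alder, Willow — every station.
Total annual cost: 11.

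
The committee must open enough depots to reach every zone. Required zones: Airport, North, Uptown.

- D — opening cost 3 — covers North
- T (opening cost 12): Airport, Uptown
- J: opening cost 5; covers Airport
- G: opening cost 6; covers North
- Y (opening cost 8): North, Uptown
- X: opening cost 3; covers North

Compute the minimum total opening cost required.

13

The greedy cost-per-new-zone heuristic would pick D, J, and Y for 16, but a cheaper cover exists.
Choose J and Y: together they cover Airport, North, Uptown — every zone.
Total opening cost: 5 + 8 = 13.
No cover costs less than 13.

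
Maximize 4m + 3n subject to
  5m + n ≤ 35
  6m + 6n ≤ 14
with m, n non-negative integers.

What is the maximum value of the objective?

8

(m,n)=(2,0) is feasible, giving 8.
(m,n)=(1,1) is feasible, giving 7.
(m,n)=(1,0) is feasible, giving 4.
The best lattice point is (2,0), giving 8.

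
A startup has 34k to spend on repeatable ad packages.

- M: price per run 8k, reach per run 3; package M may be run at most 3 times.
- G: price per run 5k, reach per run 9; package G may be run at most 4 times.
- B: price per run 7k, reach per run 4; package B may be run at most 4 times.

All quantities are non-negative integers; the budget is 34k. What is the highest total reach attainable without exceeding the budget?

44

4×G and 1×B: price 27 ≤ 34, reach 4·9 + 1·4 = 40.
4×G and 2×B: price 34 ≤ 34, reach 4·9 + 2·4 = 44.
Best is 44.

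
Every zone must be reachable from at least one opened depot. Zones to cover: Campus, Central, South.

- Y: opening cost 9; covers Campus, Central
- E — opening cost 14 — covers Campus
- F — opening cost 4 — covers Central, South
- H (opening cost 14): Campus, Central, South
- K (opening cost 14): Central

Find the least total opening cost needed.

Choose Y and F: together they cover Campus, Central, South — every zone.
Total opening cost: 9 + 4 = 13.
No cover costs less than 13.

13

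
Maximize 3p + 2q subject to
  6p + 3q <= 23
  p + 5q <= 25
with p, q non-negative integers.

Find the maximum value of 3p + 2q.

12

(p,q)=(2,3) is feasible, giving 12.
(p,q)=(1,4) is feasible, giving 11.
No feasible integer point exceeds 12.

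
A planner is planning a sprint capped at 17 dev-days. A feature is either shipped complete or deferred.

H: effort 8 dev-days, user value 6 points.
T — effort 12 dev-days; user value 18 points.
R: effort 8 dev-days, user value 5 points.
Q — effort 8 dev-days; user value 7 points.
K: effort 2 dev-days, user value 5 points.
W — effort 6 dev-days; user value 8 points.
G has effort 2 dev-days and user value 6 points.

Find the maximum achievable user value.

T + G: effort 12 + 2 = 14 ≤ 17, user value 18 + 6 = 24.
T + K + G: effort 12 + 2 + 2 = 16 ≤ 17, user value 18 + 5 + 6 = 29.
T + K: effort 12 + 2 = 14 ≤ 17, user value 18 + 5 = 23.
Best is T, K, and G with total user value 29.

29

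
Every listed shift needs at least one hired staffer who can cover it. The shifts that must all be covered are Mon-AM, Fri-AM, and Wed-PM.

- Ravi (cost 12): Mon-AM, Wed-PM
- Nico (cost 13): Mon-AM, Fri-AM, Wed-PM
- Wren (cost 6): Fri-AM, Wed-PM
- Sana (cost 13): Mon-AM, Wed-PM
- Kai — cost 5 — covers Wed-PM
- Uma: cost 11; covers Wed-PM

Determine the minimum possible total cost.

The greedy cost-per-new-shift heuristic would pick Wren and Ravi for 18, but a cheaper cover exists.
Nico alone covers Mon-AM, Fri-AM, Wed-PM — every shift.
Total cost: 13.
No cover costs less than 13.

13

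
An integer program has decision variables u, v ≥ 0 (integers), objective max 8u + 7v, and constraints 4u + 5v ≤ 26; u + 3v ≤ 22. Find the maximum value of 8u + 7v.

The continuous relaxation peaks at (6.5, 0) with value 52.00; rounding to a feasible lattice point costs some objective.
(u,v)=(6,0): 4·6+5·0=24≤26, 1·6+3·0=6≤22, objective 48.
(u,v)=(5,1): 4·5+5·1=25≤26, 1·5+3·1=8≤22, objective 47.
No feasible integer point exceeds 48.

48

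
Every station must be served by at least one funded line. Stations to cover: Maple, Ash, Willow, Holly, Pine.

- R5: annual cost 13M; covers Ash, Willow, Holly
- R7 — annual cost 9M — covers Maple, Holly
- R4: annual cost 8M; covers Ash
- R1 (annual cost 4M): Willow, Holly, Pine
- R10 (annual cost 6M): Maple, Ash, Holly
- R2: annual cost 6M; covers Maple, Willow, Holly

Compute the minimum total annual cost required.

10

Choose R1 and R10: together they cover Maple, Ash, Willow, Holly, Pine — every station.
Total annual cost: 4 + 6 = 10.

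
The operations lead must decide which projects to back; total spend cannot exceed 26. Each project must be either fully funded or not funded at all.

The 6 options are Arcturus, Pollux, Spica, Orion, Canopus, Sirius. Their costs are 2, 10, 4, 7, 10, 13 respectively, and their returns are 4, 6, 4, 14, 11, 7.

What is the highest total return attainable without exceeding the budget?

Allowing fractional choices, the relaxed optimum would be about 34.8, but projects are indivisible.
Arcturus + Orion + Canopus: cost 2 + 7 + 10 = 19 ≤ 26, return 4 + 14 + 11 = 29.
Arcturus + Spica + Orion + Canopus: cost 2 + 4 + 7 + 10 = 23 ≤ 26, return 4 + 4 + 14 + 11 = 33.
Spica + Orion + Canopus: cost 4 + 7 + 10 = 21 ≤ 26, return 4 + 14 + 11 = 29.
Best is Arcturus, Spica, Orion, and Canopus with total return 33.

33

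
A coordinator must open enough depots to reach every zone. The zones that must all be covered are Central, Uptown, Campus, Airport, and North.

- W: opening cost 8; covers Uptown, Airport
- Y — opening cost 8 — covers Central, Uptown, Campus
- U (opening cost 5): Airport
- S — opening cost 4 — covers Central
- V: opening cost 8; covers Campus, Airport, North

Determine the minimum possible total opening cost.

Choose Y and V: together they cover Central, Uptown, Campus, Airport, North — every zone.
Total opening cost: 8 + 8 = 16.
No cover costs less than 16.

16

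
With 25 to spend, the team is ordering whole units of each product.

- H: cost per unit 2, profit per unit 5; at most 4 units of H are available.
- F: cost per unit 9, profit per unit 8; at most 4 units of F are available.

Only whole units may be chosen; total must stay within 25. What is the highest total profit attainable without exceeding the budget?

This is a bounded integer knapsack.
H has the best ratio (5/2); taking only H gives at most 4×5 = 20 (stopped by the supply cap of 4).
Mixing does better — 3×H and 2×F: cost 24 ≤ 25, profit 3·5 + 2·8 = 31.

31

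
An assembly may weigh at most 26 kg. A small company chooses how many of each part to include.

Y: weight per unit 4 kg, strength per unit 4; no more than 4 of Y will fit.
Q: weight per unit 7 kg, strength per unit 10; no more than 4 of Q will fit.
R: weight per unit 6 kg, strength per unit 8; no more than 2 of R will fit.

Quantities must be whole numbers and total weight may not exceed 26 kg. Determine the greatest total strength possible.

36

Q has the best ratio (10/7); taking only Q gives at most 3×10 = 30 (stopped by the weight limit).
Mixing does better — 2×Q and 2×R: weight 26 ≤ 26, strength 2·10 + 2·8 = 36.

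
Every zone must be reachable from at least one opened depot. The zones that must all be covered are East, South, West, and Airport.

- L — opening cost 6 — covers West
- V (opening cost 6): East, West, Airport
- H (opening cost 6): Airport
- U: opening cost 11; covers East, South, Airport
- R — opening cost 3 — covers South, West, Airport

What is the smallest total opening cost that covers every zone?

Choose V and R: together they cover East, South, West, Airport — every zone.
Total opening cost: 6 + 3 = 9.

9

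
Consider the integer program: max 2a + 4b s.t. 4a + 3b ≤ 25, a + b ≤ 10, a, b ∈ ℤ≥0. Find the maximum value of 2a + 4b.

32

(a,b)=(0,8): 4·0+3·8=24≤25, 1·0+1·8=8≤10, objective 32.
(a,b)=(1,7): 4·1+3·7=25≤25, 1·1+1·7=8≤10, objective 30.
Maximum is 32 at (a,b)=(0,8).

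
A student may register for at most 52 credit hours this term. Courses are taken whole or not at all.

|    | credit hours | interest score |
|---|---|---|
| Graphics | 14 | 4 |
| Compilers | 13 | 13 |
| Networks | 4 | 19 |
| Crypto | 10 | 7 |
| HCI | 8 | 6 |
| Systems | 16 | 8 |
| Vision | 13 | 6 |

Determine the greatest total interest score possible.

Compilers + Networks + Crypto + HCI + Systems: credit hours 13 + 4 + 10 + 8 + 16 = 51 ≤ 52, interest score 13 + 19 + 7 + 6 + 8 = 53.
Graphics + Compilers + Networks + Crypto + HCI: credit hours 14 + 13 + 4 + 10 + 8 = 49 ≤ 52, interest score 4 + 13 + 19 + 7 + 6 = 49.
Compilers + Networks + Crypto + HCI + Vision: credit hours 13 + 4 + 10 + 8 + 13 = 48 ≤ 52, interest score 13 + 19 + 7 + 6 + 6 = 51.
Best is Compilers, Networks, Crypto, HCI, and Systems with total interest score 53.

53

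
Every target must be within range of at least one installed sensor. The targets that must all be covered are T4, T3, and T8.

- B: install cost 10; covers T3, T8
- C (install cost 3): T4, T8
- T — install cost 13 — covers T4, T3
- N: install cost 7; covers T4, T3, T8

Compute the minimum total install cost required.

7

N alone covers T4, T3, T8 — every target.
Total install cost: 7.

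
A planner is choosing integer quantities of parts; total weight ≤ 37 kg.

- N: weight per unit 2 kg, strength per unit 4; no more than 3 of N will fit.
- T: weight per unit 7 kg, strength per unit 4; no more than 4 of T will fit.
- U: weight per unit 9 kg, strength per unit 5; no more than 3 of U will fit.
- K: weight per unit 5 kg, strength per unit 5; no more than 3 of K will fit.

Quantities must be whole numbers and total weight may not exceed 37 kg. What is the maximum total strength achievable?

N has the best ratio (4/2); taking only N gives at most 3×4 = 12 (stopped by the supply cap of 3).
Mixing does better — 3×N, 1×T, 1×U, and 3×K: weight 37 ≤ 37, strength 3·4 + 1·4 + 1·5 + 3·5 = 36.

36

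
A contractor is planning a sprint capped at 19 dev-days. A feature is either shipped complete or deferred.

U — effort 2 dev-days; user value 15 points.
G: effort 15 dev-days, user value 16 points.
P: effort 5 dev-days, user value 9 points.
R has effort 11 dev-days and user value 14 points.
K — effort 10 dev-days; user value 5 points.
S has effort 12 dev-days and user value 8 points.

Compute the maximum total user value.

38

Treat it as a binary knapsack problem.
Take U, P, and R: effort 2 + 5 + 11 = 18 ≤ 19, user value 15 + 9 + 14 = 38.
No other feasible combination does better.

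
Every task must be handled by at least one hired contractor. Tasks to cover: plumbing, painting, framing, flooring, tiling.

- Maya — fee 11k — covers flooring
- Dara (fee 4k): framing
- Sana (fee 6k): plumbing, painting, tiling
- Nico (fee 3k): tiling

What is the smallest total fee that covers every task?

Choose Maya, Dara, and Sana: together they cover plumbing, painting, framing, flooring, tiling — every task.
Total fee: 11 + 4 + 6 = 21.
No cover costs less than 21.

21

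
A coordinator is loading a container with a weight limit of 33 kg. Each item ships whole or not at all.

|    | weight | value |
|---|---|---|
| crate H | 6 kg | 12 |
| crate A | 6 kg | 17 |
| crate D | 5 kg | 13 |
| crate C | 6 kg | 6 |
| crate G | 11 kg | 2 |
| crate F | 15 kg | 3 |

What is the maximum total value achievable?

48

This is an integer program with binary decision variables.
crate H + crate A + crate D + crate G: weight 6 + 6 + 5 + 11 = 28 ≤ 33, value 12 + 17 + 13 + 2 = 44.
crate H + crate A + crate D + crate C: weight 6 + 6 + 5 + 6 = 23 ≤ 33, value 12 + 17 + 13 + 6 = 48.
crate H + crate A + crate D + crate F: weight 6 + 6 + 5 + 15 = 32 ≤ 33, value 12 + 17 + 13 + 3 = 45.
Best is crate H, crate A, crate D, and crate C with total value 48.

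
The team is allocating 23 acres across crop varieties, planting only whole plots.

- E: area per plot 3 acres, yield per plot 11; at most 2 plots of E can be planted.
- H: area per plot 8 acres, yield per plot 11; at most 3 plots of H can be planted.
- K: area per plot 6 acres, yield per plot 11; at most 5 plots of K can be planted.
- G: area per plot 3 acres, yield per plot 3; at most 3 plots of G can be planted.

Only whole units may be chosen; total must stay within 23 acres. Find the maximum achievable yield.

E has the best ratio (11/3); taking only E gives at most 2×11 = 22 (stopped by the supply cap of 2).
Mixing does better — 2×E, 2×K, and 1×G: area 21 ≤ 23, yield 2·11 + 2·11 + 1·3 = 47.

47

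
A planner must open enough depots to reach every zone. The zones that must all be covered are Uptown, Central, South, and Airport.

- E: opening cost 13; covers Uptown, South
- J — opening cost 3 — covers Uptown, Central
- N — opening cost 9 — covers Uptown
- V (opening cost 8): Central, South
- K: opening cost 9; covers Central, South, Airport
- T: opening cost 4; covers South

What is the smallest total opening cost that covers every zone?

12

Choose J and K: together they cover Uptown, Central, South, Airport — every zone.
Total opening cost: 3 + 9 = 12.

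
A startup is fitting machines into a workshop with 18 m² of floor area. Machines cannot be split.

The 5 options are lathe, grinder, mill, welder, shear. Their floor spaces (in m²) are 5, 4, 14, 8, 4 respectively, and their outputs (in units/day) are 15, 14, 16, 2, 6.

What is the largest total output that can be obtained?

This is a 0-1 knapsack instance.
Allowing fractional choices, the relaxed optimum would be about 40.7, but machines are indivisible.
lathe + grinder + welder: floor space 5 + 4 + 8 = 17 ≤ 18, output 15 + 14 + 2 = 31.
lathe + grinder + shear: floor space 5 + 4 + 4 = 13 ≤ 18, output 15 + 14 + 6 = 35.
Best is lathe, grinder, and shear with total output 35.

35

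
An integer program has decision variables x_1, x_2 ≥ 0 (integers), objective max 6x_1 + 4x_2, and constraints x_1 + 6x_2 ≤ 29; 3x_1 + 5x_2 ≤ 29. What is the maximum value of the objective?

Relaxing integrality, the LP optimum is 58.00 at (x_1,x_2) = (9.67, 0), which is not an integer point.
(x_1,x_2)=(9,0) is feasible, giving 54.
(x_1,x_2)=(8,1) is feasible, giving 52.
(x_1,x_2)=(8,0) is feasible, giving 48.
The best lattice point is (9,0), giving 54.

54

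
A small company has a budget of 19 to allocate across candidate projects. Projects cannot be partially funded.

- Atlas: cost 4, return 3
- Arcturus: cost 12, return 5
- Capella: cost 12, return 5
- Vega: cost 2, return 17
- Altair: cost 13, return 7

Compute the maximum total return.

27

Take Atlas, Vega, and Altair: cost 4 + 2 + 13 = 19 ≤ 19, return 3 + 17 + 7 = 27.
No other feasible combination does better.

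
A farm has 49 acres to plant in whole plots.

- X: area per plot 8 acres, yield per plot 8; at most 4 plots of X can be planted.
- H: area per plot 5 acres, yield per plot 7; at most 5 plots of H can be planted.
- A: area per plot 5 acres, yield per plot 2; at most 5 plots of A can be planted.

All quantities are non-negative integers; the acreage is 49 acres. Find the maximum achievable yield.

H has the best ratio (7/5); taking only H gives at most 5×7 = 35 (stopped by the supply cap of 5).
Mixing does better — 3×X and 5×H: area 49 ≤ 49, yield 3·8 + 5·7 = 59.

59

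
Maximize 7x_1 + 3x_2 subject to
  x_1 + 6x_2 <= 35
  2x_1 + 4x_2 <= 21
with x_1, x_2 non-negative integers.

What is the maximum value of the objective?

70

(x_1,x_2)=(10,0): 1·10+6·0=10≤35, 2·10+4·0=20≤21, objective 70.
(x_1,x_2)=(9,0): 1·9+6·0=9≤35, 2·9+4·0=18≤21, objective 63.
The best lattice point is (10,0), giving 70.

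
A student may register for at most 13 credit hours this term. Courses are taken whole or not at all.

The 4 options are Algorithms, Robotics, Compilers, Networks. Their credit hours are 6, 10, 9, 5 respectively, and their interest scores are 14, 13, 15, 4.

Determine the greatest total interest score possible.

Take Algorithms and Networks: credit hours 6 + 5 = 11 ≤ 13, interest score 14 + 4 = 18.
No other feasible combination does better.

18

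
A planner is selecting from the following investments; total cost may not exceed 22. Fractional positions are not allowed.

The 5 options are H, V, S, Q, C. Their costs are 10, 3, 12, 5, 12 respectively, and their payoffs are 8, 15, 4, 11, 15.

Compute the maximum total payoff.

Allowing fractional choices, the relaxed optimum would be about 42.6, but investments are indivisible.
V + Q + C: cost 3 + 5 + 12 = 20 ≤ 22, payoff 15 + 11 + 15 = 41.
H + V + Q: cost 10 + 3 + 5 = 18 ≤ 22, payoff 8 + 15 + 11 = 34.
Best is V, Q, and C with total payoff 41.

41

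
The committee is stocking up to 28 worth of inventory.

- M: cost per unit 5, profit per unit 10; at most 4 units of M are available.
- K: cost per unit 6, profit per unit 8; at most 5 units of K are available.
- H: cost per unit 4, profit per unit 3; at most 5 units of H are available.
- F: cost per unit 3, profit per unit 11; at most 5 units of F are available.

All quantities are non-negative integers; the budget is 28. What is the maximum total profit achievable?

75

2×M and 5×F: cost 25 ≤ 28, profit 2·10 + 5·11 = 75.
3×M and 4×F: cost 27 ≤ 28, profit 3·10 + 4·11 = 74.
Best is 75.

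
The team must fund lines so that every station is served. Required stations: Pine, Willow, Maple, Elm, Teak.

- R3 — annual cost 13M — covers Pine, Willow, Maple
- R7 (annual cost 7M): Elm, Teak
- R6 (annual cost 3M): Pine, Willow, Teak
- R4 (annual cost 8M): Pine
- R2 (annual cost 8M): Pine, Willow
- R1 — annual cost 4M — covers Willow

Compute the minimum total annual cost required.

20

This is a weighted set-cover instance.
The greedy cost-per-new-station heuristic would pick R6, R7, and R3 for 23, but a cheaper cover exists.
Choose R3 and R7: together they cover Pine, Willow, Maple, Elm, Teak — every station.
Total annual cost: 13 + 7 = 20.
No cover costs less than 20.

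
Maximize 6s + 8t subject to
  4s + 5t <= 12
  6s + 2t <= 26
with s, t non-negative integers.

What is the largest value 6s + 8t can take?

(s,t)=(3,0): 4·3+5·0=12≤12, 6·3+2·0=18≤26, objective 18.
(s,t)=(0,2): 4·0+5·2=10≤12, 6·0+2·2=4≤26, objective 16.
(s,t)=(1,1): 4·1+5·1=9≤12, 6·1+2·1=8≤26, objective 14.
The best lattice point is (3,0), giving 18.

18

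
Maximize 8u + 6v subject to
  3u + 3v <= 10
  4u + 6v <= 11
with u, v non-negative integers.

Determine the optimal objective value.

The continuous relaxation peaks at (2.75, 0) with value 22.00; rounding to a feasible lattice point costs some objective.
(u,v)=(2,0) is feasible, giving 16.
(u,v)=(1,1) is feasible, giving 14.
Maximum is 16 at (u,v)=(2,0).

16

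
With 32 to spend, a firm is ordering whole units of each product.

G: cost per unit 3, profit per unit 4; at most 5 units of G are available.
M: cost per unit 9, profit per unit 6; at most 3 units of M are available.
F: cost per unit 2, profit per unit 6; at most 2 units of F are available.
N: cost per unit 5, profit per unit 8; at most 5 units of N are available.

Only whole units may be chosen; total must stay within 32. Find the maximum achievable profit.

56

F has the best ratio (6/2); taking only F gives at most 2×6 = 12 (stopped by the supply cap of 2).
Mixing does better — 1×G, 2×F, and 5×N: cost 32 ≤ 32, profit 1·4 + 2·6 + 5·8 = 56.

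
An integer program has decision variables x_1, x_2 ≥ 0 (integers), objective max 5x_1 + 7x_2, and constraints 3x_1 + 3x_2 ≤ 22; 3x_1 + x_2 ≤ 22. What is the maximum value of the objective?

49

(x_1,x_2)=(0,7): 3·0+3·7=21≤22, 3·0+1·7=7≤22, objective 49.
(x_1,x_2)=(1,6): 3·1+3·6=21≤22, 3·1+1·6=9≤22, objective 47.
(x_1,x_2)=(0,6): 3·0+3·6=18≤22, 3·0+1·6=6≤22, objective 42.
No feasible integer point exceeds 49.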